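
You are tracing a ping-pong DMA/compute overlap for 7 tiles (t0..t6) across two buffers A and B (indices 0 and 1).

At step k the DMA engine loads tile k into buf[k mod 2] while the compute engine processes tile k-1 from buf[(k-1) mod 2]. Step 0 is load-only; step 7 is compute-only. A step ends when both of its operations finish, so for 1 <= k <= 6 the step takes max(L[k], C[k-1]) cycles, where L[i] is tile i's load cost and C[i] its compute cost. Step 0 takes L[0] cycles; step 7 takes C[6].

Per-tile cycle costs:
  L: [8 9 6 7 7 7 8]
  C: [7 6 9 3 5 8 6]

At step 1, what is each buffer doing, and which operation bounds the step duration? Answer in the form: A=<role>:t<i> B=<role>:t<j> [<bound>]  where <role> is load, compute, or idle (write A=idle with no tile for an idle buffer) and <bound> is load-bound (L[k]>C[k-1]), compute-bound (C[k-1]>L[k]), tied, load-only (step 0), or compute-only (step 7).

step 1: A=compute:t0 B=load:t1 [load-bound]

step 0: L[0]=8 → dur=8, Σ=8 | A=load:t0 B=idle [load-only]
step 1: L[1]=9 C[0]=7 → dur=9, Σ=17 | A=compute:t0 B=load:t1 [load-bound]
step 2: L[2]=6 C[1]=6 → dur=6, Σ=23 | A=load:t2 B=compute:t1 [tied]
step 3: L[3]=7 C[2]=9 → dur=9, Σ=32 | A=compute:t2 B=load:t3 [compute-bound]
step 4: L[4]=7 C[3]=3 → dur=7, Σ=39 | A=load:t4 B=compute:t3 [load-bound]
step 5: L[5]=7 C[4]=5 → dur=7, Σ=46 | A=compute:t4 B=load:t5 [load-bound]
step 6: L[6]=8 C[5]=8 → dur=8, Σ=54 | A=load:t6 B=compute:t5 [tied]
step 7: C[6]=6 → dur=6, Σ=60 | A=compute:t6 B=idle [compute-only]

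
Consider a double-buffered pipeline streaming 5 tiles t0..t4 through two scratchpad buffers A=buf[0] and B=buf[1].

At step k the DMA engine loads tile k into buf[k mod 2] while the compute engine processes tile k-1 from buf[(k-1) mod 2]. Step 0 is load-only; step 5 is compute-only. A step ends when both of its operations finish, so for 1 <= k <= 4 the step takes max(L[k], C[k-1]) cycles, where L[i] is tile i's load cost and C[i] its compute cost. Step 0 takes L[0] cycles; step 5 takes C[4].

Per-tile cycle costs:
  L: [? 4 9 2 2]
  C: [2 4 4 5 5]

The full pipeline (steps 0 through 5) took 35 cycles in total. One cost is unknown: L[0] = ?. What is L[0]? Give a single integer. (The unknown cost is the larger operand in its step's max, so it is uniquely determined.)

step 0 | dur = L[0]=? = L[0]  (unknown; binding)
step 1 | dur = max(L[1]=4, C[0]=2) = 4
step 2 | dur = max(L[2]=9, C[1]=4) = 9
step 3 | dur = max(L[3]=2, C[2]=4) = 4
step 4 | dur = max(L[4]=2, C[3]=5) = 5
step 5 | dur = C[4]=5 = 5
sum of known step durations = 27
dur[0] = total - known = 35 - 27 = 8
L[0] is the binding max in step 0, so L[0] = dur[0] = 8

L[0] = 8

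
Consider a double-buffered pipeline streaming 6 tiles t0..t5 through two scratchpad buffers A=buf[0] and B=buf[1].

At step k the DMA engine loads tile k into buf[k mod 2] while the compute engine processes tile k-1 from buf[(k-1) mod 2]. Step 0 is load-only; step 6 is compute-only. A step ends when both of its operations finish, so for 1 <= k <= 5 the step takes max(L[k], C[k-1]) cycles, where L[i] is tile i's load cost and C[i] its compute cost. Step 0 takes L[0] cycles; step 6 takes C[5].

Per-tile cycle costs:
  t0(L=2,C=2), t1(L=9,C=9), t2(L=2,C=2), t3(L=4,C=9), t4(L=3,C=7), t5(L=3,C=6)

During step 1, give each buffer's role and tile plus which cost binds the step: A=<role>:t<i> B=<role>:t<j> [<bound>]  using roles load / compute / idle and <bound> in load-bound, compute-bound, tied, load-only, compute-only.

step 1: A=compute:t0 B=load:t1 [load-bound]

[0] DMA t0→A (2c) ∥ CU idle ⇒ 2c, clock 2
[1] DMA t1→B (9c) ∥ CU A:t0 (2c) ⇒ 9c, clock 11
[2] DMA t2→A (2c) ∥ CU B:t1 (9c) ⇒ 9c, clock 20
[3] DMA t3→B (4c) ∥ CU A:t2 (2c) ⇒ 4c, clock 24
[4] DMA t4→A (3c) ∥ CU B:t3 (9c) ⇒ 9c, clock 33
[5] DMA t5→B (3c) ∥ CU A:t4 (7c) ⇒ 7c, clock 40
[6] DMA idle ∥ CU B:t5 (6c) ⇒ 6c, clock 46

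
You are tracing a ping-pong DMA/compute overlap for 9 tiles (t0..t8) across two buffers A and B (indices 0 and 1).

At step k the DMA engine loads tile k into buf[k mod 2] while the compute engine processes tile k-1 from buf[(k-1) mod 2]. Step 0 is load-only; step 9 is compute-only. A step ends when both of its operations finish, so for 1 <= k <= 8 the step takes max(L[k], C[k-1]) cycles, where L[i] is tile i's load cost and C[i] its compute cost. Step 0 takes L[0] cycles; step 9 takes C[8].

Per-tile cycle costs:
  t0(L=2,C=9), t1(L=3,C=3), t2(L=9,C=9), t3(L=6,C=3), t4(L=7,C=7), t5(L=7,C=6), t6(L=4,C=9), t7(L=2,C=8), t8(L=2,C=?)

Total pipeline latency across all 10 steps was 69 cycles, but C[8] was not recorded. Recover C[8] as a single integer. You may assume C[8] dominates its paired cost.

step 0: dur = L[0]=2 = 2
step 1: dur = max(L[1]=3, C[0]=9) = 9
step 2: dur = max(L[2]=9, C[1]=3) = 9
step 3: dur = max(L[3]=6, C[2]=9) = 9
step 4: dur = max(L[4]=7, C[3]=3) = 7
step 5: dur = max(L[5]=7, C[4]=7) = 7
step 6: dur = max(L[6]=4, C[5]=6) = 6
step 7: dur = max(L[7]=2, C[6]=9) = 9
step 8: dur = max(L[8]=2, C[7]=8) = 8
step 9: dur = C[8]=? = C[8]  (unknown; binding)
sum of known step durations = 66
dur[9] = total - known = 69 - 66 = 3
C[8] is the binding max in step 9, so C[8] = dur[9] = 3

C[8] = 3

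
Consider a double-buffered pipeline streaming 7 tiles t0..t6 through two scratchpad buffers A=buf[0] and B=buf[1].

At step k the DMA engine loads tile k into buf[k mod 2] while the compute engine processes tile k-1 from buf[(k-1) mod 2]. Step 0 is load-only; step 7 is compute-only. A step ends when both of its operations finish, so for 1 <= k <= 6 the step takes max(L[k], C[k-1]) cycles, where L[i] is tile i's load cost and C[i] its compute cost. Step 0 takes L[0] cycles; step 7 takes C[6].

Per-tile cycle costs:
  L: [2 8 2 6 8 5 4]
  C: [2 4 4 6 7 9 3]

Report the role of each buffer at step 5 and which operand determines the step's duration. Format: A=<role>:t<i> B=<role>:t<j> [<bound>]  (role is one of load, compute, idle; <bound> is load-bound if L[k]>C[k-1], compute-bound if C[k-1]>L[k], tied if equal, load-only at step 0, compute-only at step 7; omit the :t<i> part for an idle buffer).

step 0: L[0]=2 → dur=2, Σ=2 | A=load:t0 B=idle [load-only]
step 1: L[1]=8 C[0]=2 → dur=8, Σ=10 | A=compute:t0 B=load:t1 [load-bound]
step 2: L[2]=2 C[1]=4 → dur=4, Σ=14 | A=load:t2 B=compute:t1 [compute-bound]
step 3: L[3]=6 C[2]=4 → dur=6, Σ=20 | A=compute:t2 B=load:t3 [load-bound]
step 4: L[4]=8 C[3]=6 → dur=8, Σ=28 | A=load:t4 B=compute:t3 [load-bound]
step 5: L[5]=5 C[4]=7 → dur=7, Σ=35 | A=compute:t4 B=load:t5 [compute-bound]
step 6: L[6]=4 C[5]=9 → dur=9, Σ=44 | A=load:t6 B=compute:t5 [compute-bound]
step 7: C[6]=3 → dur=3, Σ=47 | A=compute:t6 B=idle [compute-only]

step 5: A=compute:t4 B=load:t5 [compute-bound]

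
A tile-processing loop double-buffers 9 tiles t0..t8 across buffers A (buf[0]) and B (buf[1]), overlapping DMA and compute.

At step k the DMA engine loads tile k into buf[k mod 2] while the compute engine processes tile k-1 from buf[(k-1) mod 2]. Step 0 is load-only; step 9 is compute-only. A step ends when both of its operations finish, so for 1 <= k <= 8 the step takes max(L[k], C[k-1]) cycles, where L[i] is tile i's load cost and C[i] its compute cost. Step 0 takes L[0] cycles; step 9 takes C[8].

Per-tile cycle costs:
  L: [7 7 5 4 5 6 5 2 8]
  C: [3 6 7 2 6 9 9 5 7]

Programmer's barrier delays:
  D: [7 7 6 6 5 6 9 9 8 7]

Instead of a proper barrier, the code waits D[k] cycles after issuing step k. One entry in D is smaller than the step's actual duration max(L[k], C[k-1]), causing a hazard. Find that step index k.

step 0: need L[0]=7 = 7; D[0]=7 ok
step 1: need max(L[1]=7,C[0]=3) = 7; D[1]=7 ok
step 2: need max(L[2]=5,C[1]=6) = 6; D[2]=6 ok
step 3: need max(L[3]=4,C[2]=7) = 7; D[3]=6 SHORT
step 4: need max(L[4]=5,C[3]=2) = 5; D[4]=5 ok
step 5: need max(L[5]=6,C[4]=6) = 6; D[5]=6 ok
step 6: need max(L[6]=5,C[5]=9) = 9; D[6]=9 ok
step 7: need max(L[7]=2,C[6]=9) = 9; D[7]=9 ok
step 8: need max(L[8]=8,C[7]=5) = 8; D[8]=8 ok
step 9: need C[8]=7 = 7; D[9]=7 ok

hazard at step 3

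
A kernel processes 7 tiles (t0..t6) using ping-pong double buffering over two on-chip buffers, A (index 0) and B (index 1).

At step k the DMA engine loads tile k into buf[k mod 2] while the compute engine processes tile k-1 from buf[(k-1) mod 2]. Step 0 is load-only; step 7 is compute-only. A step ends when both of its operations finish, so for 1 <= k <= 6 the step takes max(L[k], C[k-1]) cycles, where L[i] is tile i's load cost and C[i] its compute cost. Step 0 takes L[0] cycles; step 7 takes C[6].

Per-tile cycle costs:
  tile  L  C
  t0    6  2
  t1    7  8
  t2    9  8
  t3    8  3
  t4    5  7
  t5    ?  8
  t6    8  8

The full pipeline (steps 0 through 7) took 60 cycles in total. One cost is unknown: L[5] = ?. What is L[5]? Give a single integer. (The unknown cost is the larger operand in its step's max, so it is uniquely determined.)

L[5] = 9

step 0 | dur = L[0]=6 = 6
step 1 | dur = max(L[1]=7, C[0]=2) = 7
step 2 | dur = max(L[2]=9, C[1]=8) = 9
step 3 | dur = max(L[3]=8, C[2]=8) = 8
step 4 | dur = max(L[4]=5, C[3]=3) = 5
step 5 | dur = max(L[5]=?, C[4]=7) = L[5]  (unknown; binding)
step 6 | dur = max(L[6]=8, C[5]=8) = 8
step 7 | dur = C[6]=8 = 8
sum of known step durations = 51
dur[5] = total - known = 60 - 51 = 9
L[5] is the binding max in step 5, so L[5] = dur[5] = 9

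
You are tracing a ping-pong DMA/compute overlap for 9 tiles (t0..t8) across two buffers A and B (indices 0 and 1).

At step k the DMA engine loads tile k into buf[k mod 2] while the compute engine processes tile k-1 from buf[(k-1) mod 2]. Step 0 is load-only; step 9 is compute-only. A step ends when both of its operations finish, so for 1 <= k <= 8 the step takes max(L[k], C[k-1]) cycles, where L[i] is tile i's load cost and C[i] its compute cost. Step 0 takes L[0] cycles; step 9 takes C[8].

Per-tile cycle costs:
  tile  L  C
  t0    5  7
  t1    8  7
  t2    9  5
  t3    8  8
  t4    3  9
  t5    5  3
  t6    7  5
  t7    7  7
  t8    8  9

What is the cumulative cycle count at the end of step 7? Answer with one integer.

k=0 load=t0/5c comp=- wait=5 total=5
k=1 load=t1/8c comp=t0/7c wait=8 total=13
k=2 load=t2/9c comp=t1/7c wait=9 total=22
k=3 load=t3/8c comp=t2/5c wait=8 total=30
k=4 load=t4/3c comp=t3/8c wait=8 total=38
k=5 load=t5/5c comp=t4/9c wait=9 total=47
k=6 load=t6/7c comp=t5/3c wait=7 total=54
k=7 load=t7/7c comp=t6/5c wait=7 total=61
k=8 load=t8/8c comp=t7/7c wait=8 total=69
k=9 load=- comp=t8/9c wait=9 total=78

end_cycle[7] = 61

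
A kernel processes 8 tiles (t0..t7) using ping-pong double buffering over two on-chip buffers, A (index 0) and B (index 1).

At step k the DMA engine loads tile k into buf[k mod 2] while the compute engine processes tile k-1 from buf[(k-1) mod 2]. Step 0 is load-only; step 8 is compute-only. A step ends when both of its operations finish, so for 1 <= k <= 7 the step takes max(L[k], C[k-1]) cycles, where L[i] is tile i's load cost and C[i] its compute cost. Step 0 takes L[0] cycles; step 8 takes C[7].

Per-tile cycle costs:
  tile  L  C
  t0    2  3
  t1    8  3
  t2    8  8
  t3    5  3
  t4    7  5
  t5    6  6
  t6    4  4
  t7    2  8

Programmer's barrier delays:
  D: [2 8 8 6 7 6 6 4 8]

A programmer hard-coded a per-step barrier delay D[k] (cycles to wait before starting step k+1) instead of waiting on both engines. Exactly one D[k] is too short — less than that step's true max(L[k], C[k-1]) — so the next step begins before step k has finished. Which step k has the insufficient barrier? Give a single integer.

[0] required=L[0]=2=2 vs D=2 ok
[1] required=max(L[1]=8,C[0]=3)=8 vs D=8 ok
[2] required=max(L[2]=8,C[1]=3)=8 vs D=8 ok
[3] required=max(L[3]=5,C[2]=8)=8 vs D=6 SHORT
[4] required=max(L[4]=7,C[3]=3)=7 vs D=7 ok
[5] required=max(L[5]=6,C[4]=5)=6 vs D=6 ok
[6] required=max(L[6]=4,C[5]=6)=6 vs D=6 ok
[7] required=max(L[7]=2,C[6]=4)=4 vs D=4 ok
[8] required=C[7]=8=8 vs D=8 ok

hazard at step 3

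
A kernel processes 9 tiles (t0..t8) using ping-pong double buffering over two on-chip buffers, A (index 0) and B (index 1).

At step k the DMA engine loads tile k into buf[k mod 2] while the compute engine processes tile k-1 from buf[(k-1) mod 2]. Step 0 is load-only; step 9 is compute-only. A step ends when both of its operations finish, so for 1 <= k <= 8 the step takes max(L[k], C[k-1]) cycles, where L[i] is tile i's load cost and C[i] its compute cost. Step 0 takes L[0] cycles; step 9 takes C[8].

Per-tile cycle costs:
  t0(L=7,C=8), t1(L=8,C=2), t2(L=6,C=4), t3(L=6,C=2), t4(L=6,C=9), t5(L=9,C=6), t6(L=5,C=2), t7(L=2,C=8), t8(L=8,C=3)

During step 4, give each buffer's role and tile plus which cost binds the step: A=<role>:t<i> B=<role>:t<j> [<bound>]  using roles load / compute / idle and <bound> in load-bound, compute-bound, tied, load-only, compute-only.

step 4: A=load:t4 B=compute:t3 [load-bound]

[0] DMA t0→A (7c) ∥ CU idle ⇒ 7c, clock 7
[1] DMA t1→B (8c) ∥ CU A:t0 (8c) ⇒ 8c, clock 15
[2] DMA t2→A (6c) ∥ CU B:t1 (2c) ⇒ 6c, clock 21
[3] DMA t3→B (6c) ∥ CU A:t2 (4c) ⇒ 6c, clock 27
[4] DMA t4→A (6c) ∥ CU B:t3 (2c) ⇒ 6c, clock 33
[5] DMA t5→B (9c) ∥ CU A:t4 (9c) ⇒ 9c, clock 42
[6] DMA t6→A (5c) ∥ CU B:t5 (6c) ⇒ 6c, clock 48
[7] DMA t7→B (2c) ∥ CU A:t6 (2c) ⇒ 2c, clock 50
[8] DMA t8→A (8c) ∥ CU B:t7 (8c) ⇒ 8c, clock 58
[9] DMA idle ∥ CU A:t8 (3c) ⇒ 3c, clock 61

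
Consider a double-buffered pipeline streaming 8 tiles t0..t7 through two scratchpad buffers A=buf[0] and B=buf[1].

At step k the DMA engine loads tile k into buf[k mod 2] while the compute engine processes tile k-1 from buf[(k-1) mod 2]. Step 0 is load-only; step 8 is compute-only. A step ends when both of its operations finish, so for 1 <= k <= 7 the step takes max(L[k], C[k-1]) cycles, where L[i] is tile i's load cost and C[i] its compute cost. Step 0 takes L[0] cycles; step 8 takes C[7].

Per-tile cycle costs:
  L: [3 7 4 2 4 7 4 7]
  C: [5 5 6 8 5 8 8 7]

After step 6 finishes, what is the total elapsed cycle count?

k=0 load=t0/3c comp=- wait=3 total=3
k=1 load=t1/7c comp=t0/5c wait=7 total=10
k=2 load=t2/4c comp=t1/5c wait=5 total=15
k=3 load=t3/2c comp=t2/6c wait=6 total=21
k=4 load=t4/4c comp=t3/8c wait=8 total=29
k=5 load=t5/7c comp=t4/5c wait=7 total=36
k=6 load=t6/4c comp=t5/8c wait=8 total=44
k=7 load=t7/7c comp=t6/8c wait=8 total=52
k=8 load=- comp=t7/7c wait=7 total=59

end_cycle[6] = 44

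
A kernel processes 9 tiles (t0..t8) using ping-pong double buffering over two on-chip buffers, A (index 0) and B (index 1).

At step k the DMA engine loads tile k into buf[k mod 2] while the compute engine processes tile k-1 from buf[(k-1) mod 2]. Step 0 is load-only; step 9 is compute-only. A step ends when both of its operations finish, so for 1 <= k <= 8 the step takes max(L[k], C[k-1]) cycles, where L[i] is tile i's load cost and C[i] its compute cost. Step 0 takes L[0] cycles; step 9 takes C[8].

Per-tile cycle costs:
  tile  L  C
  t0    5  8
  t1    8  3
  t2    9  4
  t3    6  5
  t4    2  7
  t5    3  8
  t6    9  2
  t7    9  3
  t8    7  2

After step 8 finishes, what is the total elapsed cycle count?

step 0: L[0]=5 → dur=5, Σ=5 | A=load:t0 B=idle [load-only]
step 1: L[1]=8 C[0]=8 → dur=8, Σ=13 | A=compute:t0 B=load:t1 [tied]
step 2: L[2]=9 C[1]=3 → dur=9, Σ=22 | A=load:t2 B=compute:t1 [load-bound]
step 3: L[3]=6 C[2]=4 → dur=6, Σ=28 | A=compute:t2 B=load:t3 [load-bound]
step 4: L[4]=2 C[3]=5 → dur=5, Σ=33 | A=load:t4 B=compute:t3 [compute-bound]
step 5: L[5]=3 C[4]=7 → dur=7, Σ=40 | A=compute:t4 B=load:t5 [compute-bound]
step 6: L[6]=9 C[5]=8 → dur=9, Σ=49 | A=load:t6 B=compute:t5 [load-bound]
step 7: L[7]=9 C[6]=2 → dur=9, Σ=58 | A=compute:t6 B=load:t7 [load-bound]
step 8: L[8]=7 C[7]=3 → dur=7, Σ=65 | A=load:t8 B=compute:t7 [load-bound]
step 9: C[8]=2 → dur=2, Σ=67 | A=compute:t8 B=idle [compute-only]

end_cycle[8] = 65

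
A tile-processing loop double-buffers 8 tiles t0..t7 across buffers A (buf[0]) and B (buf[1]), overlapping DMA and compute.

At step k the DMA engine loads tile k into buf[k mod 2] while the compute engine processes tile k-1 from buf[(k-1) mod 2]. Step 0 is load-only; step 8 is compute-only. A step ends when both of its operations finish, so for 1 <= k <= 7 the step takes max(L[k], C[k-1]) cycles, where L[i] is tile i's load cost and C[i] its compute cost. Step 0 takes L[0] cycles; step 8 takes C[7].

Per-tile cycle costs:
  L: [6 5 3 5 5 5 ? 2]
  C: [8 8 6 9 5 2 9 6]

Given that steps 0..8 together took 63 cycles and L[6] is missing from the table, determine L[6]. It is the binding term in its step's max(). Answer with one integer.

step 0 → dur = L[0]=6 = 6
step 1 → dur = max(L[1]=5, C[0]=8) = 8
step 2 → dur = max(L[2]=3, C[1]=8) = 8
step 3 → dur = max(L[3]=5, C[2]=6) = 6
step 4 → dur = max(L[4]=5, C[3]=9) = 9
step 5 → dur = max(L[5]=5, C[4]=5) = 5
step 6 → dur = max(L[6]=?, C[5]=2) = L[6]  (unknown; binding)
step 7 → dur = max(L[7]=2, C[6]=9) = 9
step 8 → dur = C[7]=6 = 6
sum of known step durations = 57
dur[6] = total - known = 63 - 57 = 6
L[6] is the binding max in step 6, so L[6] = dur[6] = 6

L[6] = 6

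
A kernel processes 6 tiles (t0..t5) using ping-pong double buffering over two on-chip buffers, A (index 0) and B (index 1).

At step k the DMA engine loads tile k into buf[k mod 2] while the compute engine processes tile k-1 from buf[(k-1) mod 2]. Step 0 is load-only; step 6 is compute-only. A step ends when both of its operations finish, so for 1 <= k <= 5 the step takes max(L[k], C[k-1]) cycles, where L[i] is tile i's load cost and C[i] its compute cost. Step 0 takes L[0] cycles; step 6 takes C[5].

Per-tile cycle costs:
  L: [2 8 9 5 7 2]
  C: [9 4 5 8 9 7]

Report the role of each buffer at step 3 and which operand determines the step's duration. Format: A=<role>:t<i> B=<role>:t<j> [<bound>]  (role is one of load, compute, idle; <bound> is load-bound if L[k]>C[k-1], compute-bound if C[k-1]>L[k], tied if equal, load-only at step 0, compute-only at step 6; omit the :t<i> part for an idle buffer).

step 3: A=compute:t2 B=load:t3 [tied]

step 0: L[0]=2 → dur=2, Σ=2 | A=load:t0 B=idle [load-only]
step 1: L[1]=8 C[0]=9 → dur=9, Σ=11 | A=compute:t0 B=load:t1 [compute-bound]
step 2: L[2]=9 C[1]=4 → dur=9, Σ=20 | A=load:t2 B=compute:t1 [load-bound]
step 3: L[3]=5 C[2]=5 → dur=5, Σ=25 | A=compute:t2 B=load:t3 [tied]
step 4: L[4]=7 C[3]=8 → dur=8, Σ=33 | A=load:t4 B=compute:t3 [compute-bound]
step 5: L[5]=2 C[4]=9 → dur=9, Σ=42 | A=compute:t4 B=load:t5 [compute-bound]
step 6: C[5]=7 → dur=7, Σ=49 | A=idle B=compute:t5 [compute-only]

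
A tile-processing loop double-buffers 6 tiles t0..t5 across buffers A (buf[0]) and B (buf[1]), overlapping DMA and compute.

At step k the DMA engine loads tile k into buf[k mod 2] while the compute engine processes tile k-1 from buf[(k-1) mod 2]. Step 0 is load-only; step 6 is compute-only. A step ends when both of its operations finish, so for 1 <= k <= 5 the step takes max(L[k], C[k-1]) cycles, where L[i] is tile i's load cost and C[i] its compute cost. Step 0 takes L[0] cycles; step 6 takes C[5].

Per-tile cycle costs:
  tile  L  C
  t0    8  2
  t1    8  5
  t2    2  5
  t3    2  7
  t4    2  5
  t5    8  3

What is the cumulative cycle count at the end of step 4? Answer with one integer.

end_cycle[4] = 33

step 0: L[0]=8 → dur=8, Σ=8 | A=load:t0 B=idle [load-only]
step 1: L[1]=8 C[0]=2 → dur=8, Σ=16 | A=compute:t0 B=load:t1 [load-bound]
step 2: L[2]=2 C[1]=5 → dur=5, Σ=21 | A=load:t2 B=compute:t1 [compute-bound]
step 3: L[3]=2 C[2]=5 → dur=5, Σ=26 | A=compute:t2 B=load:t3 [compute-bound]
step 4: L[4]=2 C[3]=7 → dur=7, Σ=33 | A=load:t4 B=compute:t3 [compute-bound]
step 5: L[5]=8 C[4]=5 → dur=8, Σ=41 | A=compute:t4 B=load:t5 [load-bound]
step 6: C[5]=3 → dur=3, Σ=44 | A=idle B=compute:t5 [compute-only]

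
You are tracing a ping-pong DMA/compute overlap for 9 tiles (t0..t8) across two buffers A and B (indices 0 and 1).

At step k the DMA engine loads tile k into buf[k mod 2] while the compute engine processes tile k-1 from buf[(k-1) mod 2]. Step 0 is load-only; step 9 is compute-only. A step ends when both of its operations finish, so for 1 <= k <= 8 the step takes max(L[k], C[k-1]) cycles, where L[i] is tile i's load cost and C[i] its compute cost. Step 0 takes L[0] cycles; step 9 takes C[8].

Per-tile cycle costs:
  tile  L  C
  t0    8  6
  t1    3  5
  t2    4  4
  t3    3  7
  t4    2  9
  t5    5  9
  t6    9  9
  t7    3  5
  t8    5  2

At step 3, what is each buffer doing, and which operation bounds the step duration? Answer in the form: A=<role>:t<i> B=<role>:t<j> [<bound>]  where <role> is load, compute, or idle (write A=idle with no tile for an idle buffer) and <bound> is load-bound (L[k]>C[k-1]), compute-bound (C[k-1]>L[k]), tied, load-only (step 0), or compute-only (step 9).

step 3: A=compute:t2 B=load:t3 [compute-bound]

[0] DMA t0→A (8c) ∥ CU idle ⇒ 8c, clock 8
[1] DMA t1→B (3c) ∥ CU A:t0 (6c) ⇒ 6c, clock 14
[2] DMA t2→A (4c) ∥ CU B:t1 (5c) ⇒ 5c, clock 19
[3] DMA t3→B (3c) ∥ CU A:t2 (4c) ⇒ 4c, clock 23
[4] DMA t4→A (2c) ∥ CU B:t3 (7c) ⇒ 7c, clock 30
[5] DMA t5→B (5c) ∥ CU A:t4 (9c) ⇒ 9c, clock 39
[6] DMA t6→A (9c) ∥ CU B:t5 (9c) ⇒ 9c, clock 48
[7] DMA t7→B (3c) ∥ CU A:t6 (9c) ⇒ 9c, clock 57
[8] DMA t8→A (5c) ∥ CU B:t7 (5c) ⇒ 5c, clock 62
[9] DMA idle ∥ CU A:t8 (2c) ⇒ 2c, clock 64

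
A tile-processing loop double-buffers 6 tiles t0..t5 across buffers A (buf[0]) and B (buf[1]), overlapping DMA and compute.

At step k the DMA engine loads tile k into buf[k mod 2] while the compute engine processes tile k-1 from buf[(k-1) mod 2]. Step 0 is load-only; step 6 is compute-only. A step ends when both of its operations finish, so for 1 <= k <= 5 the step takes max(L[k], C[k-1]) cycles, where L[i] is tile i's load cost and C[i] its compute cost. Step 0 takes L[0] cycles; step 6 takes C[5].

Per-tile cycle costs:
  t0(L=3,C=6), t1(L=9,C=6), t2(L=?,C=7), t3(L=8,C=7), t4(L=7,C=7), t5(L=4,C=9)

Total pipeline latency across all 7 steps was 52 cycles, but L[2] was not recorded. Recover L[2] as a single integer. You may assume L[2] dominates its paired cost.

L[2] = 9

step 0 → dur = L[0]=3 = 3
step 1 → dur = max(L[1]=9, C[0]=6) = 9
step 2 → dur = max(L[2]=?, C[1]=6) = L[2]  (unknown; binding)
step 3 → dur = max(L[3]=8, C[2]=7) = 8
step 4 → dur = max(L[4]=7, C[3]=7) = 7
step 5 → dur = max(L[5]=4, C[4]=7) = 7
step 6 → dur = C[5]=9 = 9
sum of known step durations = 43
dur[2] = total - known = 52 - 43 = 9
L[2] is the binding max in step 2, so L[2] = dur[2] = 9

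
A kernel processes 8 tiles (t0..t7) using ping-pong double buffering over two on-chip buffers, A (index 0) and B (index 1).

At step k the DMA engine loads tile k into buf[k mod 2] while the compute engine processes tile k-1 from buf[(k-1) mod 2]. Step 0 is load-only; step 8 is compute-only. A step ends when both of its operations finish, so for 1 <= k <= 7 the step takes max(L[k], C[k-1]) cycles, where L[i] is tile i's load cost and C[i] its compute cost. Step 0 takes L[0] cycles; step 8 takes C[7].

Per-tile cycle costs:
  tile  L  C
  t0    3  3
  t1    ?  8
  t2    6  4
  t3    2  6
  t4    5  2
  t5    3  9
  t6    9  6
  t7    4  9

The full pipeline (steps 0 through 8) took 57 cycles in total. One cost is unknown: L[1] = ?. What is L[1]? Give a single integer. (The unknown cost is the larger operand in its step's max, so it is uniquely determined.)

step 0 | dur = L[0]=3 = 3
step 1 | dur = max(L[1]=?, C[0]=3) = L[1]  (unknown; binding)
step 2 | dur = max(L[2]=6, C[1]=8) = 8
step 3 | dur = max(L[3]=2, C[2]=4) = 4
step 4 | dur = max(L[4]=5, C[3]=6) = 6
step 5 | dur = max(L[5]=3, C[4]=2) = 3
step 6 | dur = max(L[6]=9, C[5]=9) = 9
step 7 | dur = max(L[7]=4, C[6]=6) = 6
step 8 | dur = C[7]=9 = 9
sum of known step durations = 48
dur[1] = total - known = 57 - 48 = 9
L[1] is the binding max in step 1, so L[1] = dur[1] = 9

L[1] = 9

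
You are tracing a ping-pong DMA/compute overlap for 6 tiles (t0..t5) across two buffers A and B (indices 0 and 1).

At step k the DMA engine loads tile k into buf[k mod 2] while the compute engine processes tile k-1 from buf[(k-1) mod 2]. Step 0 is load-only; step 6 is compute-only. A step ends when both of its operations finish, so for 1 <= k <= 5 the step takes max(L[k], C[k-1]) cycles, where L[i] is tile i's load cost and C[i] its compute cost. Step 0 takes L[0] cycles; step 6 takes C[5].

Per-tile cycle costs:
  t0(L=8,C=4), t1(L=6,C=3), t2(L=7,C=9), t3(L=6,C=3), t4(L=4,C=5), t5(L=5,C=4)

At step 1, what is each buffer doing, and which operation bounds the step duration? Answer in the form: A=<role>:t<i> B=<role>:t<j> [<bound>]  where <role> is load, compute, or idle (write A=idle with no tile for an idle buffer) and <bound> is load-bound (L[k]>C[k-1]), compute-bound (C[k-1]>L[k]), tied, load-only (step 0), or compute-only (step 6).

step 1: A=compute:t0 B=load:t1 [load-bound]

step 0: L[0]=8 → dur=8, Σ=8 | A=load:t0 B=idle [load-only]
step 1: L[1]=6 C[0]=4 → dur=6, Σ=14 | A=compute:t0 B=load:t1 [load-bound]
step 2: L[2]=7 C[1]=3 → dur=7, Σ=21 | A=load:t2 B=compute:t1 [load-bound]
step 3: L[3]=6 C[2]=9 → dur=9, Σ=30 | A=compute:t2 B=load:t3 [compute-bound]
step 4: L[4]=4 C[3]=3 → dur=4, Σ=34 | A=load:t4 B=compute:t3 [load-bound]
step 5: L[5]=5 C[4]=5 → dur=5, Σ=39 | A=compute:t4 B=load:t5 [tied]
step 6: C[5]=4 → dur=4, Σ=43 | A=idle B=compute:t5 [compute-only]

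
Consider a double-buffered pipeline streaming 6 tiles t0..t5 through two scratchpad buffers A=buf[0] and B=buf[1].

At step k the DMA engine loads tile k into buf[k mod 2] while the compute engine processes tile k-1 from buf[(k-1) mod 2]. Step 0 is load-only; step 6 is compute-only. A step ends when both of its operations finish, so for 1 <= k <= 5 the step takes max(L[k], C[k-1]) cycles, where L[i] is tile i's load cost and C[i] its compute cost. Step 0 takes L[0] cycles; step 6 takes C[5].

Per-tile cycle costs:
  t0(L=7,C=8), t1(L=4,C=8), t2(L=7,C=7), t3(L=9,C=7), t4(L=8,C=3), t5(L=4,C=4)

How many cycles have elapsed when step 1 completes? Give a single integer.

end_cycle[1] = 15

k=0 load=t0/7c comp=- wait=7 total=7
k=1 load=t1/4c comp=t0/8c wait=8 total=15
k=2 load=t2/7c comp=t1/8c wait=8 total=23
k=3 load=t3/9c comp=t2/7c wait=9 total=32
k=4 load=t4/8c comp=t3/7c wait=8 total=40
k=5 load=t5/4c comp=t4/3c wait=4 total=44
k=6 load=- comp=t5/4c wait=4 total=48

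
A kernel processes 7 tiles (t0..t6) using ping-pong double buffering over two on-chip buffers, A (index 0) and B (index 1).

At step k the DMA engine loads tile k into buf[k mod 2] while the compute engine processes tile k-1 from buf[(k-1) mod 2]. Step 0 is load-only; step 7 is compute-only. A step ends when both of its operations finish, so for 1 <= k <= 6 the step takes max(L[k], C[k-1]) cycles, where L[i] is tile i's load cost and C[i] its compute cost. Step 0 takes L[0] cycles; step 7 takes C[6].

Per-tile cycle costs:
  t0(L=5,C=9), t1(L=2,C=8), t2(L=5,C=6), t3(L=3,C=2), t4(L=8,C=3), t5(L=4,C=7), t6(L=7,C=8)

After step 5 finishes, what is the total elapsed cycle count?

[0] DMA t0→A (5c) ∥ CU idle ⇒ 5c, clock 5
[1] DMA t1→B (2c) ∥ CU A:t0 (9c) ⇒ 9c, clock 14
[2] DMA t2→A (5c) ∥ CU B:t1 (8c) ⇒ 8c, clock 22
[3] DMA t3→B (3c) ∥ CU A:t2 (6c) ⇒ 6c, clock 28
[4] DMA t4→A (8c) ∥ CU B:t3 (2c) ⇒ 8c, clock 36
[5] DMA t5→B (4c) ∥ CU A:t4 (3c) ⇒ 4c, clock 40
[6] DMA t6→A (7c) ∥ CU B:t5 (7c) ⇒ 7c, clock 47
[7] DMA idle ∥ CU A:t6 (8c) ⇒ 8c, clock 55

end_cycle[5] = 40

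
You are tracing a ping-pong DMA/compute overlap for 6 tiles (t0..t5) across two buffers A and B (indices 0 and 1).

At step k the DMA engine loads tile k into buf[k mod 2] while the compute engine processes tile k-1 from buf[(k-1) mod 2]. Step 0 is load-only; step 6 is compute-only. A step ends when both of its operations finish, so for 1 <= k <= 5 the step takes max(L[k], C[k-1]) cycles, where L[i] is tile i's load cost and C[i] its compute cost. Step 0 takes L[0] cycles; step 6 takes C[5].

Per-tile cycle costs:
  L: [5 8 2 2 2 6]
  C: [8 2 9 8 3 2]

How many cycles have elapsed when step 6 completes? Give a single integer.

[0] DMA t0→A (5c) ∥ CU idle ⇒ 5c, clock 5
[1] DMA t1→B (8c) ∥ CU A:t0 (8c) ⇒ 8c, clock 13
[2] DMA t2→A (2c) ∥ CU B:t1 (2c) ⇒ 2c, clock 15
[3] DMA t3→B (2c) ∥ CU A:t2 (9c) ⇒ 9c, clock 24
[4] DMA t4→A (2c) ∥ CU B:t3 (8c) ⇒ 8c, clock 32
[5] DMA t5→B (6c) ∥ CU A:t4 (3c) ⇒ 6c, clock 38
[6] DMA idle ∥ CU B:t5 (2c) ⇒ 2c, clock 40

end_cycle[6] = 40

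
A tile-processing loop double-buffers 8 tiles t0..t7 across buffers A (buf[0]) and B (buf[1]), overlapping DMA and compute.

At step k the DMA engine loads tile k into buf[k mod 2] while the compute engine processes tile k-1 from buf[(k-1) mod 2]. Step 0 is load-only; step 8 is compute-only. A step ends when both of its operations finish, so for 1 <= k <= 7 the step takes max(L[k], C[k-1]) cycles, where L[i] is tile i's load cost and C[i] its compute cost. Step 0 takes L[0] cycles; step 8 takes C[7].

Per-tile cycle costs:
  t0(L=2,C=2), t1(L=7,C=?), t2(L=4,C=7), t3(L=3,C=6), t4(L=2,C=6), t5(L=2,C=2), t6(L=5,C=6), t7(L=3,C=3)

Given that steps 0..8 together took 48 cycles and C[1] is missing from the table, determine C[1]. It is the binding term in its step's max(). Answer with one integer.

step 0 → dur = L[0]=2 = 2
step 1 → dur = max(L[1]=7, C[0]=2) = 7
step 2 → dur = max(L[2]=4, C[1]=?) = C[1]  (unknown; binding)
step 3 → dur = max(L[3]=3, C[2]=7) = 7
step 4 → dur = max(L[4]=2, C[3]=6) = 6
step 5 → dur = max(L[5]=2, C[4]=6) = 6
step 6 → dur = max(L[6]=5, C[5]=2) = 5
step 7 → dur = max(L[7]=3, C[6]=6) = 6
step 8 → dur = C[7]=3 = 3
sum of known step durations = 42
dur[2] = total - known = 48 - 42 = 6
C[1] is the binding max in step 2, so C[1] = dur[2] = 6

C[1] = 6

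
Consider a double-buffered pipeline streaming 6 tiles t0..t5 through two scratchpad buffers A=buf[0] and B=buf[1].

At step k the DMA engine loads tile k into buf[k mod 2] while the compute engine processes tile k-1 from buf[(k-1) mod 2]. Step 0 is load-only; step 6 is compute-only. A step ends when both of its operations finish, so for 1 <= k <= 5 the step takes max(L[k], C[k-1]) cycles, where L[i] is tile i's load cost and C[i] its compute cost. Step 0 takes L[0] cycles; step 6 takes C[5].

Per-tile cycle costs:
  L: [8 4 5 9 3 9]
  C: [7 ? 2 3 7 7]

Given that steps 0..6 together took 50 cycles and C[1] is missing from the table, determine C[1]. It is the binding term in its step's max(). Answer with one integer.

C[1] = 7

step 0 → dur = L[0]=8 = 8
step 1 → dur = max(L[1]=4, C[0]=7) = 7
step 2 → dur = max(L[2]=5, C[1]=?) = C[1]  (unknown; binding)
step 3 → dur = max(L[3]=9, C[2]=2) = 9
step 4 → dur = max(L[4]=3, C[3]=3) = 3
step 5 → dur = max(L[5]=9, C[4]=7) = 9
step 6 → dur = C[5]=7 = 7
sum of known step durations = 43
dur[2] = total - known = 50 - 43 = 7
C[1] is the binding max in step 2, so C[1] = dur[2] = 7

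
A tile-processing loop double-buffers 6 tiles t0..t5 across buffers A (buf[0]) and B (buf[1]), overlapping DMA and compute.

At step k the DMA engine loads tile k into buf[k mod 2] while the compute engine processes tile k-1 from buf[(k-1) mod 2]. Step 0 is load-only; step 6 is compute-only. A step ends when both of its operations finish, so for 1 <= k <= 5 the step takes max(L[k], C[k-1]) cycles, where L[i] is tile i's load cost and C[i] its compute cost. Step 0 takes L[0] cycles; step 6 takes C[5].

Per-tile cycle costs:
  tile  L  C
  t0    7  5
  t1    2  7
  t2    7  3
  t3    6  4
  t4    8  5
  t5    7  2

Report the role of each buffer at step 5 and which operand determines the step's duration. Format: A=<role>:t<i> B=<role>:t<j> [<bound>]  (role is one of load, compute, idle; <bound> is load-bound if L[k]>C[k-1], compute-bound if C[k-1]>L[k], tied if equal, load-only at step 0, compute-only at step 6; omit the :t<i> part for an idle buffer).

step 5: A=compute:t4 B=load:t5 [load-bound]

[0] DMA t0→A (7c) ∥ CU idle ⇒ 7c, clock 7
[1] DMA t1→B (2c) ∥ CU A:t0 (5c) ⇒ 5c, clock 12
[2] DMA t2→A (7c) ∥ CU B:t1 (7c) ⇒ 7c, clock 19
[3] DMA t3→B (6c) ∥ CU A:t2 (3c) ⇒ 6c, clock 25
[4] DMA t4→A (8c) ∥ CU B:t3 (4c) ⇒ 8c, clock 33
[5] DMA t5→B (7c) ∥ CU A:t4 (5c) ⇒ 7c, clock 40
[6] DMA idle ∥ CU B:t5 (2c) ⇒ 2c, clock 42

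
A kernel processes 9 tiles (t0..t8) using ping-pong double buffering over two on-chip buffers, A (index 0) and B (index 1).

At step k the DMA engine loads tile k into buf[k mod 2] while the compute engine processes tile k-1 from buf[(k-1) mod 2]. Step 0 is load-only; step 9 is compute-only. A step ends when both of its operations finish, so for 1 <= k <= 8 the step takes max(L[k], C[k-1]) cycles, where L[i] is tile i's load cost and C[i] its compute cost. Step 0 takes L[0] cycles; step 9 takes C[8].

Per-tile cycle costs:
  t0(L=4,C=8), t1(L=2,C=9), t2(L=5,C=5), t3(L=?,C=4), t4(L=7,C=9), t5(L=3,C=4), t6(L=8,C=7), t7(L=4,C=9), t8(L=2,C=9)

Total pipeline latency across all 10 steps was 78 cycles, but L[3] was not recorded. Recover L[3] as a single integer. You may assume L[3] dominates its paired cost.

step 0 = dur = L[0]=4 = 4
step 1 = dur = max(L[1]=2, C[0]=8) = 8
step 2 = dur = max(L[2]=5, C[1]=9) = 9
step 3 = dur = max(L[3]=?, C[2]=5) = L[3]  (unknown; binding)
step 4 = dur = max(L[4]=7, C[3]=4) = 7
step 5 = dur = max(L[5]=3, C[4]=9) = 9
step 6 = dur = max(L[6]=8, C[5]=4) = 8
step 7 = dur = max(L[7]=4, C[6]=7) = 7
step 8 = dur = max(L[8]=2, C[7]=9) = 9
step 9 = dur = C[8]=9 = 9
sum of known step durations = 70
dur[3] = total - known = 78 - 70 = 8
L[3] is the binding max in step 3, so L[3] = dur[3] = 8

L[3] = 8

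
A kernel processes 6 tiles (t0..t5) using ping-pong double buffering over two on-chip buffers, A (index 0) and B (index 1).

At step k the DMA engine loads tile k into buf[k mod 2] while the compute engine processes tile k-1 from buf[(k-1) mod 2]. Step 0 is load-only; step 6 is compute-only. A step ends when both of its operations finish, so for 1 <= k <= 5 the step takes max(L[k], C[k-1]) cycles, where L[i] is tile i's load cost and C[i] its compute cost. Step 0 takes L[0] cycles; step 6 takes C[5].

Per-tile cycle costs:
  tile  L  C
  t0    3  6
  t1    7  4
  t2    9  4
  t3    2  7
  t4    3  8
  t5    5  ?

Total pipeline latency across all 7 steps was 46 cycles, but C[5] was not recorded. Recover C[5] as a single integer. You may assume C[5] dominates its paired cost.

step 0: dur = L[0]=3 = 3
step 1: dur = max(L[1]=7, C[0]=6) = 7
step 2: dur = max(L[2]=9, C[1]=4) = 9
step 3: dur = max(L[3]=2, C[2]=4) = 4
step 4: dur = max(L[4]=3, C[3]=7) = 7
step 5: dur = max(L[5]=5, C[4]=8) = 8
step 6: dur = C[5]=? = C[5]  (unknown; binding)
sum of known step durations = 38
dur[6] = total - known = 46 - 38 = 8
C[5] is the binding max in step 6, so C[5] = dur[6] = 8

C[5] = 8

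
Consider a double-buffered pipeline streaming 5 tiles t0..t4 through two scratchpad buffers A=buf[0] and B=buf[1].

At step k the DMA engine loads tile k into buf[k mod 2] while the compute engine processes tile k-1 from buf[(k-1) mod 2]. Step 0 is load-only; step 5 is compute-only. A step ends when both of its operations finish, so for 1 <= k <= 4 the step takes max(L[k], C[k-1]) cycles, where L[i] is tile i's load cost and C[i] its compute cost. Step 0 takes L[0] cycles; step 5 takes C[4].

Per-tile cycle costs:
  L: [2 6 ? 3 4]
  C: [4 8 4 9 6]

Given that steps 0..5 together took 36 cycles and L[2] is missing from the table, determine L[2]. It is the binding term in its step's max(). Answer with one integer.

L[2] = 9

step 0 | dur = L[0]=2 = 2
step 1 | dur = max(L[1]=6, C[0]=4) = 6
step 2 | dur = max(L[2]=?, C[1]=8) = L[2]  (unknown; binding)
step 3 | dur = max(L[3]=3, C[2]=4) = 4
step 4 | dur = max(L[4]=4, C[3]=9) = 9
step 5 | dur = C[4]=6 = 6
sum of known step durations = 27
dur[2] = total - known = 36 - 27 = 9
L[2] is the binding max in step 2, so L[2] = dur[2] = 9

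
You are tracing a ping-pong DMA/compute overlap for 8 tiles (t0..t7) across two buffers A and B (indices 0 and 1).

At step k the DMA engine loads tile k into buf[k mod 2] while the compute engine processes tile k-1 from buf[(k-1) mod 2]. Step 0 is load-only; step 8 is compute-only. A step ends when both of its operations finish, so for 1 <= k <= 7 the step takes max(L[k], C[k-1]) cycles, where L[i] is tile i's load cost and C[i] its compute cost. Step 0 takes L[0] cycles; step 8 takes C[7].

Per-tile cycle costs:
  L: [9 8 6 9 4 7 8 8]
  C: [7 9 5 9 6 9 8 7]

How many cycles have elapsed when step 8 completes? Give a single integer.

end_cycle[8] = 75

k=0 load=t0/9c comp=- wait=9 total=9
k=1 load=t1/8c comp=t0/7c wait=8 total=17
k=2 load=t2/6c comp=t1/9c wait=9 total=26
k=3 load=t3/9c comp=t2/5c wait=9 total=35
k=4 load=t4/4c comp=t3/9c wait=9 total=44
k=5 load=t5/7c comp=t4/6c wait=7 total=51
k=6 load=t6/8c comp=t5/9c wait=9 total=60
k=7 load=t7/8c comp=t6/8c wait=8 total=68
k=8 load=- comp=t7/7c wait=7 total=75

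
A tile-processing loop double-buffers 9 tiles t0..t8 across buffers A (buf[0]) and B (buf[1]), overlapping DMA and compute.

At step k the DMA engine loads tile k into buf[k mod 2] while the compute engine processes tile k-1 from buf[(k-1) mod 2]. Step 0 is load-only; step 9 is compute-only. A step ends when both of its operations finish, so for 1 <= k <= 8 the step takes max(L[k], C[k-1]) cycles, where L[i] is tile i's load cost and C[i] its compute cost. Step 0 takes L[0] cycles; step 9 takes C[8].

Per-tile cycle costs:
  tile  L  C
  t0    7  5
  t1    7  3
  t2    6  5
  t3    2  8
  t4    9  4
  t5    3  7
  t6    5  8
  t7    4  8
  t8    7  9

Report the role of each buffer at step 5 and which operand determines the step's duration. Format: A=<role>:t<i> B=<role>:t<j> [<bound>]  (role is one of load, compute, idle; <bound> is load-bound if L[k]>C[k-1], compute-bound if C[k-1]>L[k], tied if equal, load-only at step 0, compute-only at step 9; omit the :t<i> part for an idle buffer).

step 5: A=compute:t4 B=load:t5 [compute-bound]

k=0 load=t0/7c comp=- wait=7 total=7
k=1 load=t1/7c comp=t0/5c wait=7 total=14
k=2 load=t2/6c comp=t1/3c wait=6 total=20
k=3 load=t3/2c comp=t2/5c wait=5 total=25
k=4 load=t4/9c comp=t3/8c wait=9 total=34
k=5 load=t5/3c comp=t4/4c wait=4 total=38
k=6 load=t6/5c comp=t5/7c wait=7 total=45
k=7 load=t7/4c comp=t6/8c wait=8 total=53
k=8 load=t8/7c comp=t7/8c wait=8 total=61
k=9 load=- comp=t8/9c wait=9 total=70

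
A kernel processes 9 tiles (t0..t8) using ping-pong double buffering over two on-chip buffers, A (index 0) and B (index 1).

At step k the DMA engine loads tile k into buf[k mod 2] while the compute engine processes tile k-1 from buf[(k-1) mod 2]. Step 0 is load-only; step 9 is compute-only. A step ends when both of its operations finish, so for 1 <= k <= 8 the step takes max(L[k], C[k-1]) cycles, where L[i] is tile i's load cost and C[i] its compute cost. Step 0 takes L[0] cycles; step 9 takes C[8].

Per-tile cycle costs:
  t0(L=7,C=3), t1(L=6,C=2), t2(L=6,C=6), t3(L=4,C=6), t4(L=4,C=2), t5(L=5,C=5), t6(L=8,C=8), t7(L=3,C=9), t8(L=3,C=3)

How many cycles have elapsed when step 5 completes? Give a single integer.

end_cycle[5] = 36

  0. 7=7c; end=7; A:t0 B:-
  1. max(6,3)=6c; end=13; A:t0 B:t1
  2. max(6,2)=6c; end=19; A:t2 B:t1
  3. max(4,6)=6c; end=25; A:t2 B:t3
  4. max(4,6)=6c; end=31; A:t4 B:t3
  5. max(5,2)=5c; end=36; A:t4 B:t5
  6. max(8,5)=8c; end=44; A:t6 B:t5
  7. max(3,8)=8c; end=52; A:t6 B:t7
  8. max(3,9)=9c; end=61; A:t8 B:t7
  9. 3=3c; end=64; A:t8 B:t7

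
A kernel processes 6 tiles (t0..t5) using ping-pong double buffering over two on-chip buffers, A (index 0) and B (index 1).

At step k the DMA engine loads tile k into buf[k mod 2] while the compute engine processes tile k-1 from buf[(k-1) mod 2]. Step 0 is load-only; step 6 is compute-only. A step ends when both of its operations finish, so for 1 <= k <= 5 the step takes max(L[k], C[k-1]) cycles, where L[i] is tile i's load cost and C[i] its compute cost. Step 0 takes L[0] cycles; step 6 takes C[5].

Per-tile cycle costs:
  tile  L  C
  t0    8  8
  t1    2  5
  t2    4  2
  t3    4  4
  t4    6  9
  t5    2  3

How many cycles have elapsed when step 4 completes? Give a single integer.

end_cycle[4] = 31

step 0: L[0]=8 → dur=8, Σ=8 | A=load:t0 B=idle [load-only]
step 1: L[1]=2 C[0]=8 → dur=8, Σ=16 | A=compute:t0 B=load:t1 [compute-bound]
step 2: L[2]=4 C[1]=5 → dur=5, Σ=21 | A=load:t2 B=compute:t1 [compute-bound]
step 3: L[3]=4 C[2]=2 → dur=4, Σ=25 | A=compute:t2 B=load:t3 [load-bound]
step 4: L[4]=6 C[3]=4 → dur=6, Σ=31 | A=load:t4 B=compute:t3 [load-bound]
step 5: L[5]=2 C[4]=9 → dur=9, Σ=40 | A=compute:t4 B=load:t5 [compute-bound]
step 6: C[5]=3 → dur=3, Σ=43 | A=idle B=compute:t5 [compute-only]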